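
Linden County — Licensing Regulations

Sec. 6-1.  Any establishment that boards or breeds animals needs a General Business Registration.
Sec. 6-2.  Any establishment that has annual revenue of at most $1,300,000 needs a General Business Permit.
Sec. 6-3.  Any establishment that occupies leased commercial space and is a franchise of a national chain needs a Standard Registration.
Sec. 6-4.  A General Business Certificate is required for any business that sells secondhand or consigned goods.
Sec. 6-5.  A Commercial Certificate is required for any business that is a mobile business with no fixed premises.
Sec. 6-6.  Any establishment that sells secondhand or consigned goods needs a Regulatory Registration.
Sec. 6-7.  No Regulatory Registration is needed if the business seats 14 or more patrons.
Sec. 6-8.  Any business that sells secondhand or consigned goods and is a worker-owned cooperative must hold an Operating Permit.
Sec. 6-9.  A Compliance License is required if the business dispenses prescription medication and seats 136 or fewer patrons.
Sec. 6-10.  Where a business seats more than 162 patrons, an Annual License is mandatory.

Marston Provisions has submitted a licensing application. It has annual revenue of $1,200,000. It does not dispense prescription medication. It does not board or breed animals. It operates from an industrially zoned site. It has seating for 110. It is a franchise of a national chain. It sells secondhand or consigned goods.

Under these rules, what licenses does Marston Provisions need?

General Business Certificate, General Business Permit

Sec. 6-1. does not board or breed animals → General Business Registration not required.
Sec. 6-2. revenue $1,200,000 ≤ $1,300,000 → General Business Permit required.
Sec. 6-3. operates from an industrially zoned site (not: occupies leased commercial space); is a franchise of a national chain → Standard Registration not required.
Sec. 6-4. sells secondhand or consigned goods → General Business Certificate required.
Sec. 6-5. operates from an industrially zoned site (not: is a mobile business with no fixed premises) → Commercial Certificate not required.
Sec. 6-6. sells secondhand or consigned goods → Regulatory Registration required.
Sec. 6-7. seating 110 ≥ 14 → exempt from Regulatory Registration.
Sec. 6-8. sells secondhand or consigned goods; is a franchise of a national chain (not: is a worker-owned cooperative) → Operating Permit not required.
Sec. 6-9. does not dispense prescription medication; seating 110 ≤ 136 → Compliance License not required.
Sec. 6-10. seating 110 ≤ 162 → Annual License not required.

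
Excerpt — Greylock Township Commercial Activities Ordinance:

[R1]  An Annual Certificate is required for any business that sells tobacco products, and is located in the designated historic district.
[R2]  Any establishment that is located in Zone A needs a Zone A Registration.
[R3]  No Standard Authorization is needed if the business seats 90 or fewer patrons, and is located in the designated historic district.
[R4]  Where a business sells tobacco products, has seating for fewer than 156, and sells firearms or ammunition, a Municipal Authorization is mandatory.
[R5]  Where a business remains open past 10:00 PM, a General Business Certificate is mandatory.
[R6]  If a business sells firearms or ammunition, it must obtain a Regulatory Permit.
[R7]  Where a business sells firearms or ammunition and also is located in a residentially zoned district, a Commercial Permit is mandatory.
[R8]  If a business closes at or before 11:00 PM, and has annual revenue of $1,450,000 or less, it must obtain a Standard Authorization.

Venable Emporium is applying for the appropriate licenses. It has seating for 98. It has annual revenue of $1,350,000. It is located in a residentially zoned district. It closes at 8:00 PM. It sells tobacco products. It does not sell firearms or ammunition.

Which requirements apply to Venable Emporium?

[R1] sells tobacco products; is located in a residentially zoned district (not: is located in the designated historic district) → Annual Certificate not required.
[R2] is located in a residentially zoned district (not: is located in Zone A) → Zone A Registration not required.
[R3] seating 98 > 90; is located in a residentially zoned district (not: is located in the designated historic district) → Standard Authorization exemption does not apply.
[R4] sells tobacco products; seating 98 < 156; does not sell firearms or ammunition → Municipal Authorization not required.
[R5] closes 8:00 PM, at/before 10:00 PM → General Business Certificate not required.
[R6] does not sell firearms or ammunition → Regulatory Permit not required.
[R7] does not sell firearms or ammunition; is located in a residentially zoned district → Commercial Permit not required.
[R8] closes 8:00 PM, at/before 11:00 PM; revenue $1,350,000 ≤ $1,450,000 → Standard Authorization required.

Standard Authorization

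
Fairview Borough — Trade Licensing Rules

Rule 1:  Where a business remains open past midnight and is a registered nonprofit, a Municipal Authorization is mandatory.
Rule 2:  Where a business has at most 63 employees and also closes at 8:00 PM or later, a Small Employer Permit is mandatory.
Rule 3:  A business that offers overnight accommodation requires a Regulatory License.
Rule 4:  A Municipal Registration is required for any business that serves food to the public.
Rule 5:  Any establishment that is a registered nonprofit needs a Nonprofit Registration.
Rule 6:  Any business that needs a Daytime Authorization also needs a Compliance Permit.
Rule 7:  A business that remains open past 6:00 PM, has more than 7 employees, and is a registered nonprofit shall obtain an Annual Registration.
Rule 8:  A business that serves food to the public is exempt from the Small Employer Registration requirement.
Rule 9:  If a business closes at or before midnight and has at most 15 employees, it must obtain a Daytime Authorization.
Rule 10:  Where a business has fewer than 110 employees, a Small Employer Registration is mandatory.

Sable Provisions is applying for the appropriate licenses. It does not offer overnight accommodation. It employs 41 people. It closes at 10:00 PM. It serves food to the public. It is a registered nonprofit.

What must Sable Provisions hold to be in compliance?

Rule 1: closes 10:00 PM, at/before midnight; is a registered nonprofit → Municipal Authorization not required.
Rule 2: employees 41 ≤ 63; closes 10:00 PM, after 8:00 PM → Small Employer Permit required.
Rule 3: does not offer overnight accommodation → Regulatory License not required.
Rule 4: serves food to the public → Municipal Registration required.
Rule 5: is a registered nonprofit → Nonprofit Registration required.
Rule 6: Daytime Authorization is not required → no effect.
Rule 7: closes 10:00 PM, after 6:00 PM; employees 41 > 7; is a registered nonprofit → Annual Registration required.
Rule 8: serves food to the public → exempt from Small Employer Registration.
Rule 9: closes 10:00 PM, at/before midnight; employees 41 > 15 → Daytime Authorization not required.
Rule 10: employees 41 < 110 → Small Employer Registration required.

Annual Registration, Municipal Registration, Nonprofit Registration, Small Employer Permit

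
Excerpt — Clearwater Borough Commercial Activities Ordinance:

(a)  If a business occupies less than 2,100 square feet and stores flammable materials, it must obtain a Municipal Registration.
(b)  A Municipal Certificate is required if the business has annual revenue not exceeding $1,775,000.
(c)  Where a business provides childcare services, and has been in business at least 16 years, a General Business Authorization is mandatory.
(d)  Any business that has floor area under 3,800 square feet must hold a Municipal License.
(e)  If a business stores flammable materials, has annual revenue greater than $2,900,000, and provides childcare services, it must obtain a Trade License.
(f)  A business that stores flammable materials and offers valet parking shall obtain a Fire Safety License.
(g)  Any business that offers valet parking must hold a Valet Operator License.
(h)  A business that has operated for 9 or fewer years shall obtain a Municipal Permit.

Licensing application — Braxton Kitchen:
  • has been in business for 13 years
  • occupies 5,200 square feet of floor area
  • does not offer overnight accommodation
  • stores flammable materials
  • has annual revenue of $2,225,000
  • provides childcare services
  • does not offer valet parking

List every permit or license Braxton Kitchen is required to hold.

None

(a) floor area 5,200 square feet ≥ 2,100 square feet; stores flammable materials → Municipal Registration not required.
(b) revenue $2,225,000 > $1,775,000 → Municipal Certificate not required.
(c) provides childcare services; years in business 13 < 16 → General Business Authorization not required.
(d) floor area 5,200 square feet ≥ 3,800 square feet → Municipal License not required.
(e) stores flammable materials; revenue $2,225,000 ≤ $2,900,000; provides childcare services → Trade License not required.
(f) stores flammable materials; does not offer valet parking → Fire Safety License not required.
(g) does not offer valet parking → Valet Operator License not required.
(h) years in business 13 > 9 → Municipal Permit not required.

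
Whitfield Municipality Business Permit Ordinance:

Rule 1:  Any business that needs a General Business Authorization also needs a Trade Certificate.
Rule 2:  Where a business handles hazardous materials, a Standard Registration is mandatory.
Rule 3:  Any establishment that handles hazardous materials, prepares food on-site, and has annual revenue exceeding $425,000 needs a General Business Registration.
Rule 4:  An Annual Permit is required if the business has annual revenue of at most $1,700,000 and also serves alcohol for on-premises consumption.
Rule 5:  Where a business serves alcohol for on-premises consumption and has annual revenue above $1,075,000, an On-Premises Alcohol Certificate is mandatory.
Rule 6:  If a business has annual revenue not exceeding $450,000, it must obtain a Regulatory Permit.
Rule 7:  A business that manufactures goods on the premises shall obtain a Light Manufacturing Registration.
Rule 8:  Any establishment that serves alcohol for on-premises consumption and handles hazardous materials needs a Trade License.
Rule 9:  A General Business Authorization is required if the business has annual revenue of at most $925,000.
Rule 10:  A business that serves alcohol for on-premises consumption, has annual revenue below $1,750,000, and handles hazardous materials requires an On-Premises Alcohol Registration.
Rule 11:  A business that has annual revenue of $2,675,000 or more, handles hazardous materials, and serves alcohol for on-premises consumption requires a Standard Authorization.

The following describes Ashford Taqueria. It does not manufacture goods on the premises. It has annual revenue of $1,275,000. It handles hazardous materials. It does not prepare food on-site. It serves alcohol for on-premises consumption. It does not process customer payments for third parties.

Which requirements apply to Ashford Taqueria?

Rule 1: General Business Authorization is not required → no effect.
Rule 2: handles hazardous materials → Standard Registration required.
Rule 3: handles hazardous materials; does not prepare food on-site; revenue $1,275,000 > $425,000 → General Business Registration not required.
Rule 4: revenue $1,275,000 ≤ $1,700,000; serves alcohol for on-premises consumption → Annual Permit required.
Rule 5: serves alcohol for on-premises consumption; revenue $1,275,000 > $1,075,000 → On-Premises Alcohol Certificate required.
Rule 6: revenue $1,275,000 > $450,000 → Regulatory Permit not required.
Rule 7: does not manufacture goods on the premises → Light Manufacturing Registration not required.
Rule 8: serves alcohol for on-premises consumption; handles hazardous materials → Trade License required.
Rule 9: revenue $1,275,000 > $925,000 → General Business Authorization not required.
Rule 10: serves alcohol for on-premises consumption; revenue $1,275,000 < $1,750,000; handles hazardous materials → On-Premises Alcohol Registration required.
Rule 11: revenue $1,275,000 < $2,675,000; handles hazardous materials; serves alcohol for on-premises consumption → Standard Authorization not required.

Annual Permit, On-Premises Alcohol Certificate, On-Premises Alcohol Registration, Standard Registration, Trade License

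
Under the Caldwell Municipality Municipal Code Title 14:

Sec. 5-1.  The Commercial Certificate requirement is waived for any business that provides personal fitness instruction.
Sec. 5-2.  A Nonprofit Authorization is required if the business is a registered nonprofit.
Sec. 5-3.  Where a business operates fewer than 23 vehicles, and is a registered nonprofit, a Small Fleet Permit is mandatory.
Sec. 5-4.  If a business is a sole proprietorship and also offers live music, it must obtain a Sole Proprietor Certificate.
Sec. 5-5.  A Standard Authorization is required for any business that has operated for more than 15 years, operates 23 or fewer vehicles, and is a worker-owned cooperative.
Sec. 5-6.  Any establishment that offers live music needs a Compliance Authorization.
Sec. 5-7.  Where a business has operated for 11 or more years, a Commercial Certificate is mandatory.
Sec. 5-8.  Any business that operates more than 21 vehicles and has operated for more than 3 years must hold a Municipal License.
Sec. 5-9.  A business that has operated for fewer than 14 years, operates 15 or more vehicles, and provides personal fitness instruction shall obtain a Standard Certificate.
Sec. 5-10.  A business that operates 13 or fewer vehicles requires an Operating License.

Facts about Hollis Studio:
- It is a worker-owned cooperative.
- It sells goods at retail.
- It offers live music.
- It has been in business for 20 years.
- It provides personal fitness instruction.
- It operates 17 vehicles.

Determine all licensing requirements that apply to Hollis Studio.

Compliance Authorization, Standard Authorization

Sec. 5-1. provides personal fitness instruction → exempt from Commercial Certificate.
Sec. 5-2. is a worker-owned cooperative (not: is a registered nonprofit) → Nonprofit Authorization not required.
Sec. 5-3. vehicles 17 < 23; is a worker-owned cooperative (not: is a registered nonprofit) → Small Fleet Permit not required.
Sec. 5-4. is a worker-owned cooperative (not: is a sole proprietorship); offers live music → Sole Proprietor Certificate not required.
Sec. 5-5. years in business 20 > 15; vehicles 17 ≤ 23; is a worker-owned cooperative → Standard Authorization required.
Sec. 5-6. offers live music → Compliance Authorization required.
Sec. 5-7. years in business 20 ≥ 11 → Commercial Certificate required.
Sec. 5-8. vehicles 17 ≤ 21; years in business 20 > 3 → Municipal License not required.
Sec. 5-9. years in business 20 ≥ 14; vehicles 17 ≥ 15; provides personal fitness instruction → Standard Certificate not required.
Sec. 5-10. vehicles 17 > 13 → Operating License not required.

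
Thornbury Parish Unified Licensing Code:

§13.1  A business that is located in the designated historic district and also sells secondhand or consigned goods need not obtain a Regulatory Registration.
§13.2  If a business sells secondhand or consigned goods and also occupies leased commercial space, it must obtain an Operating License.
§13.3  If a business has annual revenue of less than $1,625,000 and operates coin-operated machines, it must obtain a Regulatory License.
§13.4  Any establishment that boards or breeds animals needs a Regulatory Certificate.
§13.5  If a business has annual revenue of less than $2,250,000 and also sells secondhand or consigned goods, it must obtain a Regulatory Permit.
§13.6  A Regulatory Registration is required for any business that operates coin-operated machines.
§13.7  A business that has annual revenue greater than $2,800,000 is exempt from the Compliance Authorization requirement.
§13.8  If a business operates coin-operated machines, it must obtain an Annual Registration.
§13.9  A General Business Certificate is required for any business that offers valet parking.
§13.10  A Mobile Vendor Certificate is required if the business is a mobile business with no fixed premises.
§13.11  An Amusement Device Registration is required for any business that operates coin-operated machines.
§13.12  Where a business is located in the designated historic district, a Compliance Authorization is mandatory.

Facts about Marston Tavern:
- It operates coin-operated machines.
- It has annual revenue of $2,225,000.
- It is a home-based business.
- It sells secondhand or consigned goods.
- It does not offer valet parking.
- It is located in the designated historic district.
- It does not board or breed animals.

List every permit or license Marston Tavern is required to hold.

§13.1 is located in the designated historic district; sells secondhand or consigned goods → exempt from Regulatory Registration.
§13.2 sells secondhand or consigned goods; is a home-based business (not: occupies leased commercial space) → Operating License not required.
§13.3 revenue $2,225,000 ≥ $1,625,000; operates coin-operated machines → Regulatory License not required.
§13.4 does not board or breed animals → Regulatory Certificate not required.
§13.5 revenue $2,225,000 < $2,250,000; sells secondhand or consigned goods → Regulatory Permit required.
§13.6 operates coin-operated machines → Regulatory Registration required.
§13.7 revenue $2,225,000 ≤ $2,800,000 → Compliance Authorization exemption does not apply.
§13.8 operates coin-operated machines → Annual Registration required.
§13.9 does not offer valet parking → General Business Certificate not required.
§13.10 is a home-based business (not: is a mobile business with no fixed premises) → Mobile Vendor Certificate not required.
§13.11 operates coin-operated machines → Amusement Device Registration required.
§13.12 is located in the designated historic district → Compliance Authorization required.

Amusement Device Registration, Annual Registration, Compliance Authorization, Regulatory Permit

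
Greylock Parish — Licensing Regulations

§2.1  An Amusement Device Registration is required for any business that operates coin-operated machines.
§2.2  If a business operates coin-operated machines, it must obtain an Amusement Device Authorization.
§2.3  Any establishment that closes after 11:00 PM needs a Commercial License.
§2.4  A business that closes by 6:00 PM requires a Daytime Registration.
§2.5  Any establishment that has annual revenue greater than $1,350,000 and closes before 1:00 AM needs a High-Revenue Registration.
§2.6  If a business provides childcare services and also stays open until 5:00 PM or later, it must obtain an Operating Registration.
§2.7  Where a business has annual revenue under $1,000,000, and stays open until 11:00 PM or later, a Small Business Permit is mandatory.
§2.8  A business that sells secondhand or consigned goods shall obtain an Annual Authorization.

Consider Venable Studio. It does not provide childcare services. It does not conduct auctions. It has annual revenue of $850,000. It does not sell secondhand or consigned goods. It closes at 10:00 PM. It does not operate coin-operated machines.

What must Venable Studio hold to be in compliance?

§2.1 does not operate coin-operated machines → Amusement Device Registration not required.
§2.2 does not operate coin-operated machines → Amusement Device Authorization not required.
§2.3 closes 10:00 PM, at/before 11:00 PM → Commercial License not required.
§2.4 closes 10:00 PM, after 6:00 PM → Daytime Registration not required.
§2.5 revenue $850,000 ≤ $1,350,000; closes 10:00 PM, at/before 1:00 AM → High-Revenue Registration not required.
§2.6 does not provide childcare services; closes 10:00 PM, after 5:00 PM → Operating Registration not required.
§2.7 revenue $850,000 < $1,000,000; closes 10:00 PM, at/before 11:00 PM → Small Business Permit not required.
§2.8 does not sell secondhand or consigned goods → Annual Authorization not required.

None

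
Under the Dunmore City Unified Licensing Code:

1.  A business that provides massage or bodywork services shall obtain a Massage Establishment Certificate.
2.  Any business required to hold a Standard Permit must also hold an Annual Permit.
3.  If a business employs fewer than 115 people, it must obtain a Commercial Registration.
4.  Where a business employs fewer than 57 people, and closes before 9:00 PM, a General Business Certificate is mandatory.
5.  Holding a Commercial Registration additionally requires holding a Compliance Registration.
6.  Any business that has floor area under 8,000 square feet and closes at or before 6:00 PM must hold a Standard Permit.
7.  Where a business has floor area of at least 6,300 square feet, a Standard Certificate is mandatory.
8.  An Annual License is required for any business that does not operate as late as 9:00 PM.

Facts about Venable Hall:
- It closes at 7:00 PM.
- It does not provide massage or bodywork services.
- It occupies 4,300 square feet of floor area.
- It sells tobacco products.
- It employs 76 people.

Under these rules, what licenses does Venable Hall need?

Annual License, Commercial Registration, Compliance Registration

1. does not provide massage or bodywork services → Massage Establishment Certificate not required.
2. Standard Permit is not required → no effect.
3. employees 76 < 115 → Commercial Registration required.
4. employees 76 ≥ 57; closes 7:00 PM, at/before 9:00 PM → General Business Certificate not required.
5. Commercial Registration is required → Compliance Registration also required.
6. floor area 4,300 square feet < 8,000 square feet; closes 7:00 PM, after 6:00 PM → Standard Permit not required.
7. floor area 4,300 square feet < 6,300 square feet → Standard Certificate not required.
8. closes 7:00 PM, at/before 9:00 PM → Annual License required.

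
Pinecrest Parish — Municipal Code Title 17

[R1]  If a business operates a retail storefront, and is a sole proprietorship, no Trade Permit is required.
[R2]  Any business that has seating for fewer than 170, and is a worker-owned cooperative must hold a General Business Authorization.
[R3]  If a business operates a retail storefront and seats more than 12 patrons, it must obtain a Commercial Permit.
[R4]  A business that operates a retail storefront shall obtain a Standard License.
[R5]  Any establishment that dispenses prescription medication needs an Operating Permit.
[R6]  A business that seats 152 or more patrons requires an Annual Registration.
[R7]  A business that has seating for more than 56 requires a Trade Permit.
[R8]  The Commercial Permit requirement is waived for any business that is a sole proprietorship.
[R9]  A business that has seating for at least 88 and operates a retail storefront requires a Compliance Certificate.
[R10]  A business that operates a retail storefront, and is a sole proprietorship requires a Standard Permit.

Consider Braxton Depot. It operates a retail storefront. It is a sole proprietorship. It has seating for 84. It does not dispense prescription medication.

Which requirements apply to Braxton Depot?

[R1] operates a retail storefront; is a sole proprietorship → exempt from Trade Permit.
[R2] seating 84 < 170; is a sole proprietorship (not: is a worker-owned cooperative) → General Business Authorization not required.
[R3] operates a retail storefront; seating 84 > 12 → Commercial Permit required.
[R4] operates a retail storefront → Standard License required.
[R5] does not dispense prescription medication → Operating Permit not required.
[R6] seating 84 < 152 → Annual Registration not required.
[R7] seating 84 > 56 → Trade Permit required.
[R8] is a sole proprietorship → exempt from Commercial Permit.
[R9] seating 84 < 88; operates a retail storefront → Compliance Certificate not required.
[R10] operates a retail storefront; is a sole proprietorship → Standard Permit required.

Standard License, Standard Permit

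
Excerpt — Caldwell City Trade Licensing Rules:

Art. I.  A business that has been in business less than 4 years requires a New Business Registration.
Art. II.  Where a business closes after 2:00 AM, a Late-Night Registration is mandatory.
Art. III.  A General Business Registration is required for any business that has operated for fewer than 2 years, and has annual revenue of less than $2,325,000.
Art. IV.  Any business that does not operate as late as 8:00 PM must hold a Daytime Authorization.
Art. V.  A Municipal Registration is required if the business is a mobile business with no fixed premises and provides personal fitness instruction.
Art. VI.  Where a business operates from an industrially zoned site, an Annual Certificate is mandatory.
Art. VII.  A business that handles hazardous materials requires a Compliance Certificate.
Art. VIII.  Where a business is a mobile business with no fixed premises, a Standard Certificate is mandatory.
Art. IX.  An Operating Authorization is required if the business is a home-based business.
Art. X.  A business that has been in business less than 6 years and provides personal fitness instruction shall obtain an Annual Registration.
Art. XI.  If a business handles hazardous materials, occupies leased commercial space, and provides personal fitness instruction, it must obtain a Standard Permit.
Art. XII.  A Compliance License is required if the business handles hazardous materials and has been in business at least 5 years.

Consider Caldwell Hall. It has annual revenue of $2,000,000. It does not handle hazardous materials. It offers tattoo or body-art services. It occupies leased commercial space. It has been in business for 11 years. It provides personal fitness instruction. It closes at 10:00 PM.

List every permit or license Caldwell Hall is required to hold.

Art. I. years in business 11 ≥ 4 → New Business Registration not required.
Art. II. closes 10:00 PM, at/before 2:00 AM → Late-Night Registration not required.
Art. III. years in business 11 ≥ 2; revenue $2,000,000 < $2,325,000 → General Business Registration not required.
Art. IV. closes 10:00 PM, after 8:00 PM → Daytime Authorization not required.
Art. V. occupies leased commercial space (not: is a mobile business with no fixed premises); provides personal fitness instruction → Municipal Registration not required.
Art. VI. occupies leased commercial space (not: operates from an industrially zoned site) → Annual Certificate not required.
Art. VII. does not handle hazardous materials → Compliance Certificate not required.
Art. VIII. occupies leased commercial space (not: is a mobile business with no fixed premises) → Standard Certificate not required.
Art. IX. occupies leased commercial space (not: is a home-based business) → Operating Authorization not required.
Art. X. years in business 11 ≥ 6; provides personal fitness instruction → Annual Registration not required.
Art. XI. does not handle hazardous materials; occupies leased commercial space; provides personal fitness instruction → Standard Permit not required.
Art. XII. does not handle hazardous materials; years in business 11 ≥ 5 → Compliance License not required.

None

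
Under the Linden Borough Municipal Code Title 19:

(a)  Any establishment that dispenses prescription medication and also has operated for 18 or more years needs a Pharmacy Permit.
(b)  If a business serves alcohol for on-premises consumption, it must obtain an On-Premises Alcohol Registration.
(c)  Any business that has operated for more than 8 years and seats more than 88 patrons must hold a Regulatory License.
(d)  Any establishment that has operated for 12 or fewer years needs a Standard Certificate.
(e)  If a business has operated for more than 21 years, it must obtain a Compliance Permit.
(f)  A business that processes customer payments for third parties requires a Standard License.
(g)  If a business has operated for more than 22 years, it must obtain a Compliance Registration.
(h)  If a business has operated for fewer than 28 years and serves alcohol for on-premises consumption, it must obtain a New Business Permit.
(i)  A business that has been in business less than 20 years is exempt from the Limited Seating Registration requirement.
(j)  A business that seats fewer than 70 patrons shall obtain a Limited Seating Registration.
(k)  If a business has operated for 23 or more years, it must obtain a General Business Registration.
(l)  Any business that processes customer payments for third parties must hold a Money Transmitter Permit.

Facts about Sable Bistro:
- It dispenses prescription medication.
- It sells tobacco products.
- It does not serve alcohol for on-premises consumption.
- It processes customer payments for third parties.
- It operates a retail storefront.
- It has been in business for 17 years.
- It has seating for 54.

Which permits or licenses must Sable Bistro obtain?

(a) dispenses prescription medication; years in business 17 < 18 → Pharmacy Permit not required.
(b) does not serve alcohol for on-premises consumption → On-Premises Alcohol Registration not required.
(c) years in business 17 > 8; seating 54 ≤ 88 → Regulatory License not required.
(d) years in business 17 > 12 → Standard Certificate not required.
(e) years in business 17 ≤ 21 → Compliance Permit not required.
(f) processes customer payments for third parties → Standard License required.
(g) years in business 17 ≤ 22 → Compliance Registration not required.
(h) years in business 17 < 28; does not serve alcohol for on-premises consumption → New Business Permit not required.
(i) years in business 17 < 20 → exempt from Limited Seating Registration.
(j) seating 54 < 70 → Limited Seating Registration required.
(k) years in business 17 < 23 → General Business Registration not required.
(l) processes customer payments for third parties → Money Transmitter Permit required.

Money Transmitter Permit, Standard License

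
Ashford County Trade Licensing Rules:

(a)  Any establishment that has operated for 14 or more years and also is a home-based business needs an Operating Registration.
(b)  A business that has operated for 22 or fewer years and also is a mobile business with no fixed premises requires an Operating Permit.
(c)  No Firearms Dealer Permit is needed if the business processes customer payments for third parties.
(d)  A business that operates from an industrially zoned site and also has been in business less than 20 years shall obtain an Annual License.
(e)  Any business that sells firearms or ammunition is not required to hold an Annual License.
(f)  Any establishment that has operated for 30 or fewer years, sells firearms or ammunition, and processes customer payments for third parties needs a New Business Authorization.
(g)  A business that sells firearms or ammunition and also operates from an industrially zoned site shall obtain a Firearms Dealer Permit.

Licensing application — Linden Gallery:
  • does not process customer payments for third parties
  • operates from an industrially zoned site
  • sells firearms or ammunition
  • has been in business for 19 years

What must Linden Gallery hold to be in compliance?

Firearms Dealer Permit

(a) years in business 19 ≥ 14; operates from an industrially zoned site (not: is a home-based business) → Operating Registration not required.
(b) years in business 19 ≤ 22; operates from an industrially zoned site (not: is a mobile business with no fixed premises) → Operating Permit not required.
(c) does not process customer payments for third parties → Firearms Dealer Permit exemption does not apply.
(d) operates from an industrially zoned site; years in business 19 < 20 → Annual License required.
(e) sells firearms or ammunition → exempt from Annual License.
(f) years in business 19 ≤ 30; sells firearms or ammunition; does not process customer payments for third parties → New Business Authorization not required.
(g) sells firearms or ammunition; operates from an industrially zoned site → Firearms Dealer Permit required.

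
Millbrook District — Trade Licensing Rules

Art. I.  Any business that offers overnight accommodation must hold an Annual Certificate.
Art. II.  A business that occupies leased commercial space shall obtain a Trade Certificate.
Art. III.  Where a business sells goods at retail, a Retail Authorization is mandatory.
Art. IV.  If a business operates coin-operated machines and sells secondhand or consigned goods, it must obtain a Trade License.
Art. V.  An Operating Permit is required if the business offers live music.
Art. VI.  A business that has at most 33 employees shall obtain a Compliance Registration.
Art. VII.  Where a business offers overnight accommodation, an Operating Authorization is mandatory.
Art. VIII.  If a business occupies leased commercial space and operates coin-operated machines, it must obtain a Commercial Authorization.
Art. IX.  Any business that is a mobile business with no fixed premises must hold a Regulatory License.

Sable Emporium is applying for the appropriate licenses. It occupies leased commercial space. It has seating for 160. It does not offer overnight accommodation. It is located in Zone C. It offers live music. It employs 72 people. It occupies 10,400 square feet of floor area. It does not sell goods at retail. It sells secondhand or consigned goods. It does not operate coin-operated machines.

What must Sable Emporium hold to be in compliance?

Art. I. does not offer overnight accommodation → Annual Certificate not required.
Art. II. occupies leased commercial space → Trade Certificate required.
Art. III. does not sell goods at retail → Retail Authorization not required.
Art. IV. does not operate coin-operated machines; sells secondhand or consigned goods → Trade License not required.
Art. V. offers live music → Operating Permit required.
Art. VI. employees 72 > 33 → Compliance Registration not required.
Art. VII. does not offer overnight accommodation → Operating Authorization not required.
Art. VIII. occupies leased commercial space; does not operate coin-operated machines → Commercial Authorization not required.
Art. IX. occupies leased commercial space (not: is a mobile business with no fixed premises) → Regulatory License not required.

Operating Permit, Trade Certificate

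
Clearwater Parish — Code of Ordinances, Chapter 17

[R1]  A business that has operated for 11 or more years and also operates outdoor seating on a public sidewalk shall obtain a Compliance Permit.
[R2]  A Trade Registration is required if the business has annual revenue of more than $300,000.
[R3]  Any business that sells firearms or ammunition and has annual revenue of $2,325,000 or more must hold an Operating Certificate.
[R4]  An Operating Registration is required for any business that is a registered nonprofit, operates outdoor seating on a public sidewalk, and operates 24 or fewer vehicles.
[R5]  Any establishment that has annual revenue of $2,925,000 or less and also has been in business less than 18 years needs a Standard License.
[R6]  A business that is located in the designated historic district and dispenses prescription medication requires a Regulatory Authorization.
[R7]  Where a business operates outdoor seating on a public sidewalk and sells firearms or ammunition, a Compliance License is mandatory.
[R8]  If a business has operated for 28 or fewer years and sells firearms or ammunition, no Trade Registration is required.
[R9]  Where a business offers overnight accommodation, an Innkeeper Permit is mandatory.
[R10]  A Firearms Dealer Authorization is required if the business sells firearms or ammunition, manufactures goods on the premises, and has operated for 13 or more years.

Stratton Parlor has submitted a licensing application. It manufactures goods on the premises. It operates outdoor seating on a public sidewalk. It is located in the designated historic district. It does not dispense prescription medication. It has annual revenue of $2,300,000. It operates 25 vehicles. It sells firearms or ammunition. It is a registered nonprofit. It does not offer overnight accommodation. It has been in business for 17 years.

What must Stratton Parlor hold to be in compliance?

[R1] years in business 17 ≥ 11; operates outdoor seating on a public sidewalk → Compliance Permit required.
[R2] revenue $2,300,000 > $300,000 → Trade Registration required.
[R3] sells firearms or ammunition; revenue $2,300,000 < $2,325,000 → Operating Certificate not required.
[R4] is a registered nonprofit; operates outdoor seating on a public sidewalk; vehicles 25 > 24 → Operating Registration not required.
[R5] revenue $2,300,000 ≤ $2,925,000; years in business 17 < 18 → Standard License required.
[R6] is located in the designated historic district; does not dispense prescription medication → Regulatory Authorization not required.
[R7] operates outdoor seating on a public sidewalk; sells firearms or ammunition → Compliance License required.
[R8] years in business 17 ≤ 28; sells firearms or ammunition → exempt from Trade Registration.
[R9] does not offer overnight accommodation → Innkeeper Permit not required.
[R10] sells firearms or ammunition; manufactures goods on the premises; years in business 17 ≥ 13 → Firearms Dealer Authorization required.

Compliance License, Compliance Permit, Firearms Dealer Authorization, Standard License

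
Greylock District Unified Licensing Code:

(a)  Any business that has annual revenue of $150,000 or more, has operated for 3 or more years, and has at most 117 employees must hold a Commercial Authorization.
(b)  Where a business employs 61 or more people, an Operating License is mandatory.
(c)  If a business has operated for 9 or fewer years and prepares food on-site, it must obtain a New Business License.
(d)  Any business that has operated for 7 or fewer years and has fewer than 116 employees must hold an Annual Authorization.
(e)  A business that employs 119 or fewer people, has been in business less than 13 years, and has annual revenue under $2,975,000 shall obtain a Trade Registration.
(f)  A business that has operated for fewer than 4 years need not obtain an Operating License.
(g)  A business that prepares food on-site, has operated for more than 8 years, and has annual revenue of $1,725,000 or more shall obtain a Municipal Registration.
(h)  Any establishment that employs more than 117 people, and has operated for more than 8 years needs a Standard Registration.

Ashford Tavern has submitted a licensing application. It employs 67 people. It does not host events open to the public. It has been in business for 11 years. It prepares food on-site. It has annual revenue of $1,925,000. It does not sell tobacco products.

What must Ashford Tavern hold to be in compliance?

Commercial Authorization, Municipal Registration, Operating License, Trade Registration

(a) revenue $1,925,000 ≥ $150,000; years in business 11 ≥ 3; employees 67 ≤ 117 → Commercial Authorization required.
(b) employees 67 ≥ 61 → Operating License required.
(c) years in business 11 > 9; prepares food on-site → New Business License not required.
(d) years in business 11 > 7; employees 67 < 116 → Annual Authorization not required.
(e) employees 67 ≤ 119; years in business 11 < 13; revenue $1,925,000 < $2,975,000 → Trade Registration required.
(f) years in business 11 ≥ 4 → Operating License exemption does not apply.
(g) prepares food on-site; years in business 11 > 8; revenue $1,925,000 ≥ $1,725,000 → Municipal Registration required.
(h) employees 67 ≤ 117; years in business 11 > 8 → Standard Registration not required.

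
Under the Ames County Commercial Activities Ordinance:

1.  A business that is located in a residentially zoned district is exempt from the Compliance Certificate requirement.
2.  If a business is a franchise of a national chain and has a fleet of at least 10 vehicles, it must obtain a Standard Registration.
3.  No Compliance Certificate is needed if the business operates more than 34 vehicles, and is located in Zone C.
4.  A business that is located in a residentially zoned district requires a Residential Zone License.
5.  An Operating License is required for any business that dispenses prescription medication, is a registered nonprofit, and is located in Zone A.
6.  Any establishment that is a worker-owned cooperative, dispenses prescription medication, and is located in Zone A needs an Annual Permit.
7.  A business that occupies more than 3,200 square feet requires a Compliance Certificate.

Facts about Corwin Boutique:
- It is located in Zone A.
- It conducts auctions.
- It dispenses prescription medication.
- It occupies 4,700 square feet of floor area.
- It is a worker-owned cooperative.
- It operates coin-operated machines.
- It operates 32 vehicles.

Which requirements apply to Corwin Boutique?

1. is located in Zone A (not: is located in a residentially zoned district) → Compliance Certificate exemption does not apply.
2. is a worker-owned cooperative (not: is a franchise of a national chain); vehicles 32 ≥ 10 → Standard Registration not required.
3. vehicles 32 ≤ 34; is located in Zone A (not: is located in Zone C) → Compliance Certificate exemption does not apply.
4. is located in Zone A (not: is located in a residentially zoned district) → Residential Zone License not required.
5. dispenses prescription medication; is a worker-owned cooperative (not: is a registered nonprofit); is located in Zone A → Operating License not required.
6. is a worker-owned cooperative; dispenses prescription medication; is located in Zone A → Annual Permit required.
7. floor area 4,700 square feet > 3,200 square feet → Compliance Certificate required.

Annual Permit, Compliance Certificate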